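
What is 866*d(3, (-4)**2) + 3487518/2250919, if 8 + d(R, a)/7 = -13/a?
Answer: -961949603805/18007352 ≈ -53420.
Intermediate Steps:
d(R, a) = -56 - 91/a (d(R, a) = -56 + 7*(-13/a) = -56 - 91/a)
866*d(3, (-4)**2) + 3487518/2250919 = 866*(-56 - 91/((-4)**2)) + 3487518/2250919 = 866*(-56 - 91/16) + 3487518*(1/2250919) = 866*(-56 - 91*1/16) + 3487518/2250919 = 866*(-56 - 91/16) + 3487518/2250919 = 866*(-987/16) + 3487518/2250919 = -427371/8 + 3487518/2250919 = -961949603805/18007352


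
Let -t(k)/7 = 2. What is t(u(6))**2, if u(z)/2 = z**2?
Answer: 196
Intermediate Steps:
u(z) = 2*z**2
t(k) = -14 (t(k) = -7*2 = -14)
t(u(6))**2 = (-14)**2 = 196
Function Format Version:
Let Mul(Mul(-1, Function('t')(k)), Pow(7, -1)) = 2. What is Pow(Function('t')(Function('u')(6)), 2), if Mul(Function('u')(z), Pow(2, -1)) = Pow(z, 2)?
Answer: 196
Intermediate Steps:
Function('u')(z) = Mul(2, Pow(z, 2))
Function('t')(k) = -14 (Function('t')(k) = Mul(-7, 2) = -14)
Pow(Function('t')(Function('u')(6)), 2) = Pow(-14, 2) = 196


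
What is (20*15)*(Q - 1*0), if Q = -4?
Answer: -1200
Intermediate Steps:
(20*15)*(Q - 1*0) = (20*15)*(-4 - 1*0) = 300*(-4 + 0) = 300*(-4) = -1200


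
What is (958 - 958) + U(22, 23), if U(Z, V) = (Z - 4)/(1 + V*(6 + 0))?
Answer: 18/139 ≈ 0.12950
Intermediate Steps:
U(Z, V) = (-4 + Z)/(1 + 6*V) (U(Z, V) = (-4 + Z)/(1 + V*6) = (-4 + Z)/(1 + 6*V))
(958 - 958) + U(22, 23) = (958 - 958) + (-4 + 22)/(1 + 6*23) = 0 + 18/(1 + 138) = 0 + 18/139 = 18/139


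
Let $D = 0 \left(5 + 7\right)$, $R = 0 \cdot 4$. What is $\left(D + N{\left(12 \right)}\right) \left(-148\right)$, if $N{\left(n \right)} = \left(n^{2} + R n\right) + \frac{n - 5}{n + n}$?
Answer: $- \frac{128131}{6} \approx -21355.0$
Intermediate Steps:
$R = 0$
$D = 0$ ($D = 0 \cdot 12 = 0$)
$N{\left(n \right)} = n^{2} + \frac{-5 + n}{2 n}$ ($N{\left(n \right)} = \left(n^{2} + 0 n\right) + \frac{n - 5}{n + n} = \left(n^{2} + 0\right) + \frac{-5 + n}{2 n} = n^{2} + \left(-5 + n\right) \frac{1}{2 n} = n^{2} + \frac{-5 + n}{2 n}$)
$\left(D + N{\left(12 \right)}\right) \left(-148\right) = \left(0 + \frac{-5 + 12 + 2 \cdot 12^{3}}{2 \cdot 12}\right) \left(-148\right) = \left(0 + \frac{1}{2} \cdot \frac{1}{12} \left(-5 + 12 + 2 \cdot 1728\right)\right) \left(-148\right) = \left(0 + \frac{1}{2} \cdot \frac{1}{12} \left(-5 + 12 + 3456\right)\right) \left(-148\right) = \left(0 + \frac{1}{2} \cdot \frac{1}{12} \cdot 3463\right) \left(-148\right) = \left(0 + \frac{3463}{24}\right) \left(-148\right) = \frac{3463}{24} \left(-148\right) = - \frac{128131}{6}$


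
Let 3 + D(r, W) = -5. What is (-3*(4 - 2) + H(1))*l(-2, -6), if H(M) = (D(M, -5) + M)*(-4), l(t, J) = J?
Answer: -132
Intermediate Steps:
D(r, W) = -8 (D(r, W) = -3 - 5 = -8)
H(M) = 32 - 4*M (H(M) = (-8 + M)*(-4) = 32 - 4*M)
(-3*(4 - 2) + H(1))*l(-2, -6) = (-3*(4 - 2) + (32 - 4*1))*(-6) = (-3*2 + (32 - 4))*(-6) = (-6 + 28)*(-6) = 22*(-6) = -132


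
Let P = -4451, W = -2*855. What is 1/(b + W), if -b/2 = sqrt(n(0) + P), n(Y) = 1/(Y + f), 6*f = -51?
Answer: -4845/8335396 + I*sqrt(1286373)/25006188 ≈ -0.00058126 + 4.5356e-5*I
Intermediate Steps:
f = -17/2 (f = (1/6)*(-51) = -17/2 ≈ -8.5000)
W = -1710
n(Y) = 1/(-17/2 + Y) (n(Y) = 1/(Y - 17/2) = 1/(-17/2 + Y))
b = -2*I*sqrt(1286373)/17 (b = -2*sqrt(2/(-17 + 2*0) - 4451) = -2*sqrt(2/(-17 + 0) - 4451) = -2*sqrt(2/(-17) - 4451) = -2*sqrt(2*(-1/17) - 4451) = -2*sqrt(-2/17 - 4451) = -2*I*sqrt(1286373)/17 ≈ -133.43*I)
1/(b + W) = 1/(-2*I*sqrt(1286373)/17 - 1710) = 1/(-1710 - 2*I*sqrt(1286373)/17)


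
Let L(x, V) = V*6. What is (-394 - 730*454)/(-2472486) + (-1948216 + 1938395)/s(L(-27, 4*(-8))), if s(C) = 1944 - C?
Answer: -3928921717/880205016 ≈ -4.4636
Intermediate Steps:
L(x, V) = 6*V
(-394 - 730*454)/(-2472486) + (-1948216 + 1938395)/s(L(-27, 4*(-8))) = (-394 - 730*454)/(-2472486) + (-1948216 + 1938395)/(1944 - 6*4*(-8)) = (-394 - 331420)*(-1/2472486) - 9821/(1944 - 6*(-32)) = -331814*(-1/2472486) - 9821/(1944 - 1*(-192)) = 165907/1236243 - 9821/(1944 + 192) = 165907/1236243 - 9821/2136 = -3928921717/880205016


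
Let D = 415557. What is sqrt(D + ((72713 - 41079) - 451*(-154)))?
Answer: 3*sqrt(57405) ≈ 718.78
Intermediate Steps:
sqrt(D + ((72713 - 41079) - 451*(-154))) = sqrt(415557 + ((72713 - 41079) - 451*(-154))) = sqrt(415557 + (31634 + 69454)) = sqrt(415557 + 101088) = sqrt(516645) = 3*sqrt(57405)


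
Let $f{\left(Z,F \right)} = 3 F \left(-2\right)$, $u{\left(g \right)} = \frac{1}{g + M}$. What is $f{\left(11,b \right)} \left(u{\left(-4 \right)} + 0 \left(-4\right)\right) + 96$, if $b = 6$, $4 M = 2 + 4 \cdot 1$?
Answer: $\frac{552}{5} \approx 110.4$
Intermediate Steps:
$M = \frac{3}{2}$ ($M = \frac{2 + 4 \cdot 1}{4} = \frac{2 + 4}{4} = \frac{1}{4} \cdot 6 = \frac{3}{2} \approx 1.5$)
$u{\left(g \right)} = \frac{1}{\frac{3}{2} + g}$ ($u{\left(g \right)} = \frac{1}{g + \frac{3}{2}} = \frac{1}{\frac{3}{2} + g}$)
$f{\left(Z,F \right)} = - 6 F$
$f{\left(11,b \right)} \left(u{\left(-4 \right)} + 0 \left(-4\right)\right) + 96 = \left(-6\right) 6 \left(\frac{2}{3 + 2 \left(-4\right)} + 0 \left(-4\right)\right) + 96 = - 36 \left(\frac{2}{3 - 8} + 0\right) + 96 = - 36 \left(\frac{2}{-5} + 0\right) + 96 = - 36 \left(2 \left(- \frac{1}{5}\right) + 0\right) + 96 = - 36 \left(- \frac{2}{5} + 0\right) + 96 = \left(-36\right) \left(- \frac{2}{5}\right) + 96 = \frac{72}{5} + 96 = \frac{552}{5}$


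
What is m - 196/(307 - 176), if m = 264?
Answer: 34388/131 ≈ 262.50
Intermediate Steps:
m - 196/(307 - 176) = 264 - 196/(307 - 176) = 264 - 196/131 = 34388/131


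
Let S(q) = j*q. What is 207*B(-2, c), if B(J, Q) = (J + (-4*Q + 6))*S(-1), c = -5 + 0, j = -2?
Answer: 9936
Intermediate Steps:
c = -5
S(q) = -2*q
B(J, Q) = 12 - 8*Q + 2*J (B(J, Q) = (J + (-4*Q + 6))*(-2*(-1)) = (J + (6 - 4*Q))*2 = (6 + J - 4*Q)*2 = 12 - 8*Q + 2*J)
207*B(-2, c) = 207*(12 - 8*(-5) + 2*(-2)) = 207*(12 + 40 - 4) = 207*48 = 9936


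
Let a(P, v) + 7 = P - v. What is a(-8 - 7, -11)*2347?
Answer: -25817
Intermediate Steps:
a(P, v) = -7 + P - v (a(P, v) = -7 + (P - v) = -7 + P - v)
a(-8 - 7, -11)*2347 = (-7 + (-8 - 7) - 1*(-11))*2347 = (-7 - 15 + 11)*2347 = -11*2347 = -25817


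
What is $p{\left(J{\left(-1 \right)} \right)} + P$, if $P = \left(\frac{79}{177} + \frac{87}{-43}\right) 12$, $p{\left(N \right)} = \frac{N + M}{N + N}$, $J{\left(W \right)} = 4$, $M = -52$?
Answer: $- \frac{63230}{2537} \approx -24.923$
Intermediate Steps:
$p{\left(N \right)} = \frac{-52 + N}{2 N}$ ($p{\left(N \right)} = \frac{N - 52}{N + N} = \frac{-52 + N}{2 N}$)
$P = - \frac{48008}{2537}$ ($P = \left(79 \cdot \frac{1}{177} + 87 \left(- \frac{1}{43}\right)\right) 12 = \left(\frac{79}{177} - \frac{87}{43}\right) 12 = \left(- \frac{12002}{7611}\right) 12 = - \frac{48008}{2537} \approx -18.923$)
$p{\left(J{\left(-1 \right)} \right)} + P = \frac{-52 + 4}{2 \cdot 4} - \frac{48008}{2537} = \frac{1}{2} \cdot \frac{1}{4} \left(-48\right) - \frac{48008}{2537} = -6 - \frac{48008}{2537} = - \frac{63230}{2537}$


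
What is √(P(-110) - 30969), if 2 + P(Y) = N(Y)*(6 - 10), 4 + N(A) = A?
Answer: I*√30515 ≈ 174.69*I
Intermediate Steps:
N(A) = -4 + A
P(Y) = 14 - 4*Y (P(Y) = -2 + (-4 + Y)*(6 - 10) = -2 + (-4 + Y)*(-4) = -2 + (16 - 4*Y) = 14 - 4*Y)
√(P(-110) - 30969) = √((14 - 4*(-110)) - 30969) = √((14 + 440) - 30969) = √(454 - 30969) = √(-30515) = I*√30515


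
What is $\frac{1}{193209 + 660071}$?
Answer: $\frac{1}{853280} \approx 1.1719 \cdot 10^{-6}$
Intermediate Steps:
$\frac{1}{193209 + 660071} = \frac{1}{853280}$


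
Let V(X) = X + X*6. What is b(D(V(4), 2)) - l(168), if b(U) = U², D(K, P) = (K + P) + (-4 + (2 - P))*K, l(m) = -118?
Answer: 6842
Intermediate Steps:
V(X) = 7*X (V(X) = X + 6*X = 7*X)
D(K, P) = K + P + K*(-2 - P) (D(K, P) = (K + P) + (-2 - P)*K = (K + P) + K*(-2 - P) = K + P + K*(-2 - P))
b(D(V(4), 2)) - l(168) = (2 - 7*4 - 1*7*4*2)² - 1*(-118) = (2 - 1*28 - 1*28*2)² + 118 = (2 - 28 - 56)² + 118 = (-82)² + 118 = 6724 + 118 = 6842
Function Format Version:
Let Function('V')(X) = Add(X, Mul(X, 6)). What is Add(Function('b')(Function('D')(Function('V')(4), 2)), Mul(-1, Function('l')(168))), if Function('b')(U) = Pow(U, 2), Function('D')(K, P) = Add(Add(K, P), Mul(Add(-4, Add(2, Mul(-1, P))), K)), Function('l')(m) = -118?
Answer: 6842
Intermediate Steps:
Function('V')(X) = Mul(7, X) (Function('V')(X) = Add(X, Mul(6, X)) = Mul(7, X))
Function('D')(K, P) = Add(K, P, Mul(K, Add(-2, Mul(-1, P)))) (Function('D')(K, P) = Add(Add(K, P), Mul(Add(-2, Mul(-1, P)), K)) = Add(Add(K, P), Mul(K, Add(-2, Mul(-1, P)))) = Add(K, P, Mul(K, Add(-2, Mul(-1, P)))))
Add(Function('b')(Function('D')(Function('V')(4), 2)), Mul(-1, Function('l')(168))) = Add(Pow(Add(2, Mul(-1, Mul(7, 4)), Mul(-1, Mul(7, 4), 2)), 2), Mul(-1, -118)) = Add(Pow(Add(2, Mul(-1, 28), Mul(-1, 28, 2)), 2), 118) = Add(Pow(Add(2, -28, -56), 2), 118) = Add(Pow(-82, 2), 118) = Add(6724, 118) = 6842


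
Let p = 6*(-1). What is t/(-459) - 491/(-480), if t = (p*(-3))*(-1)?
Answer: 2889/2720 ≈ 1.0621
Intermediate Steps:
p = -6
t = -18 (t = -6*(-3)*(-1) = 18*(-1) = -18)
t/(-459) - 491/(-480) = -18/(-459) - 491/(-480) = -18*(-1/459) - 491*(-1/480) = 2/51 + 491/480 = 2889/2720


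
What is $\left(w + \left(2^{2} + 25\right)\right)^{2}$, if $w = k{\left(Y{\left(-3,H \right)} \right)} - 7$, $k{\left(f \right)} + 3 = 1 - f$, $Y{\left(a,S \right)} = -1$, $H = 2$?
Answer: $441$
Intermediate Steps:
$k{\left(f \right)} = -2 - f$ ($k{\left(f \right)} = -3 - \left(-1 + f\right) = -2 - f$)
$w = -8$ ($w = \left(-2 - -1\right) - 7 = \left(-2 + 1\right) - 7 = -1 - 7 = -8$)
$\left(w + \left(2^{2} + 25\right)\right)^{2} = \left(-8 + \left(2^{2} + 25\right)\right)^{2} = \left(-8 + \left(4 + 25\right)\right)^{2} = \left(-8 + 29\right)^{2} = 21^{2} = 441$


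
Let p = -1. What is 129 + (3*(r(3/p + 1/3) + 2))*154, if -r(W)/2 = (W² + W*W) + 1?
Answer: -39037/3 ≈ -13012.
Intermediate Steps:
r(W) = -2 - 4*W² (r(W) = -2*((W² + W*W) + 1) = -2*((W² + W²) + 1) = -2*(2*W² + 1) = -2*(1 + 2*W²) = -2 - 4*W²)
129 + (3*(r(3/p + 1/3) + 2))*154 = 129 + (3*((-2 - 4*(3/(-1) + 1/3)²) + 2))*154 = 129 + (3*((-2 - 4*(3*(-1) + 1*(⅓))²) + 2))*154 = 129 + (3*((-2 - 4*(-3 + ⅓)²) + 2))*154 = 129 + (3*((-2 - 4*(-8/3)²) + 2))*154 = 129 + (3*((-2 - 4*64/9) + 2))*154 = 129 + (3*((-2 - 256/9) + 2))*154 = 129 + (3*(-274/9 + 2))*154 = 129 + (3*(-256/9))*154 = 129 - 256/3*154 = 129 - 39424/3 = -39037/3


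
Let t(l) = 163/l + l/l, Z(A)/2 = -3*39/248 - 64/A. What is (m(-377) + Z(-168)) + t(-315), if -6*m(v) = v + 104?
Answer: 255569/5580 ≈ 45.801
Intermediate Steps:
m(v) = -52/3 - v/6 (m(v) = -(v + 104)/6 = -(104 + v)/6 = -52/3 - v/6)
Z(A) = -117/124 - 128/A (Z(A) = 2*(-3*39/248 - 64/A) = 2*(-117*1/248 - 64/A) = 2*(-117/248 - 64/A) = -117/124 - 128/A)
t(l) = 1 + 163/l (t(l) = 163/l + 1 = 1 + 163/l)
(m(-377) + Z(-168)) + t(-315) = ((-52/3 - 1/6*(-377)) + (-117/124 - 128/(-168))) + (163 - 315)/(-315) = ((-52/3 + 377/6) + (-117/124 - 128*(-1/168))) - 1/315*(-152) = (91/2 + (-117/124 + 16/21)) + 152/315 = (91/2 - 473/2604) + 152/315 = 118009/2604 + 152/315 = 255569/5580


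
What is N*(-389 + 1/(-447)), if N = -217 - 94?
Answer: 54077924/447 ≈ 1.2098e+5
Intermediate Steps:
N = -311
N*(-389 + 1/(-447)) = -311*(-389 + 1/(-447)) = -311*(-389 - 1/447) = -311*(-173884/447) = 54077924/447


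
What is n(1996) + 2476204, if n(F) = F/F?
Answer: 2476205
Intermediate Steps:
n(F) = 1
n(1996) + 2476204 = 1 + 2476204 = 2476205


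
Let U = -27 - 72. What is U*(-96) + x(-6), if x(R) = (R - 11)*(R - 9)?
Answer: 9759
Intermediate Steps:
x(R) = (-11 + R)*(-9 + R)
U = -99
U*(-96) + x(-6) = -99*(-96) + (99 + (-6)**2 - 20*(-6)) = 9504 + (99 + 36 + 120) = 9504 + 255 = 9759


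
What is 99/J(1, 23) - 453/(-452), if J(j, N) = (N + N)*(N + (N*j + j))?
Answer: 512067/488612 ≈ 1.0480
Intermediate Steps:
J(j, N) = 2*N*(N + j + N*j) (J(j, N) = (2*N)*(N + (j + N*j)) = (2*N)*(N + j + N*j) = 2*N*(N + j + N*j))
99/J(1, 23) - 453/(-452) = 99/((2*23*(23 + 1 + 23*1))) - 453/(-452) = 99/((2*23*(23 + 1 + 23))) - 453*(-1/452) = 99/((2*23*47)) + 453/452 = 99/2162 + 453/452 = 512067/488612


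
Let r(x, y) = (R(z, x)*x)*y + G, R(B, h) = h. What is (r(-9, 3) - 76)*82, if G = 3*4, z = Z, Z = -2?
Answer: 14678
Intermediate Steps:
z = -2
G = 12
r(x, y) = 12 + y*x² (r(x, y) = (x*x)*y + 12 = x²*y + 12 = y*x² + 12 = 12 + y*x²)
(r(-9, 3) - 76)*82 = ((12 + 3*(-9)²) - 76)*82 = ((12 + 3*81) - 76)*82 = ((12 + 243) - 76)*82 = (255 - 76)*82 = 179*82 = 14678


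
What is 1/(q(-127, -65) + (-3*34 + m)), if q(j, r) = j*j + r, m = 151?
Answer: 1/16113 ≈ 6.2062e-5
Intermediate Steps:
q(j, r) = r + j**2 (q(j, r) = j**2 + r = r + j**2)
1/(q(-127, -65) + (-3*34 + m)) = 1/((-65 + (-127)**2) + (-3*34 + 151)) = 1/((-65 + 16129) + (-102 + 151)) = 1/(16064 + 49) = 1/16113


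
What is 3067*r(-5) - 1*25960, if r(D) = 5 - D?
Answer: 4710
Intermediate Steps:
3067*r(-5) - 1*25960 = 3067*(5 - 1*(-5)) - 1*25960 = 3067*(5 + 5) - 25960 = 3067*10 - 25960 = 30670 - 25960 = 4710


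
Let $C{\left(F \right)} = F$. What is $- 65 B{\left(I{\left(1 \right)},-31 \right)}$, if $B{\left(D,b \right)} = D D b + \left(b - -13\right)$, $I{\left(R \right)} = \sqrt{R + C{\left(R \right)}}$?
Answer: $5200$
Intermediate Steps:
$I{\left(R \right)} = \sqrt{2} \sqrt{R}$ ($I{\left(R \right)} = \sqrt{R + R} = \sqrt{2 R} = \sqrt{2} \sqrt{R}$)
$B{\left(D,b \right)} = 13 + b + b D^{2}$ ($B{\left(D,b \right)} = D^{2} b + \left(b + 13\right) = b D^{2} + \left(13 + b\right) = 13 + b + b D^{2}$)
$- 65 B{\left(I{\left(1 \right)},-31 \right)} = - 65 \left(13 - 31 - 31 \left(\sqrt{2} \sqrt{1}\right)^{2}\right) = - 65 \left(13 - 31 - 31 \left(\sqrt{2} \cdot 1\right)^{2}\right) = - 65 \left(13 - 31 - 31 \left(\sqrt{2}\right)^{2}\right) = - 65 \left(13 - 31 - 62\right) = \left(-65\right) \left(-80\right) = 5200$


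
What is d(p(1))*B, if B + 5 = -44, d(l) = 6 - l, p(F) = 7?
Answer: 49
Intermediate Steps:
B = -49 (B = -5 - 44 = -49)
d(p(1))*B = (6 - 1*7)*(-49) = (6 - 7)*(-49) = -1*(-49) = 49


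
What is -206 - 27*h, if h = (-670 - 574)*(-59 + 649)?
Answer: 19816714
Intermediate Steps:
h = -733960 (h = -1244*590 = -733960)
-206 - 27*h = -206 - 27*(-733960) = -206 + 19816920 = 19816714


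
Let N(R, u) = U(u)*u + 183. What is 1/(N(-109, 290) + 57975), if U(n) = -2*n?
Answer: -1/110042 ≈ -9.0874e-6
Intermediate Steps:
N(R, u) = 183 - 2*u**2 (N(R, u) = (-2*u)*u + 183 = -2*u**2 + 183 = 183 - 2*u**2)
1/(N(-109, 290) + 57975) = 1/((183 - 2*290**2) + 57975) = 1/((183 - 2*84100) + 57975) = 1/((183 - 168200) + 57975) = 1/(-168017 + 57975) = 1/(-110042) = -1/110042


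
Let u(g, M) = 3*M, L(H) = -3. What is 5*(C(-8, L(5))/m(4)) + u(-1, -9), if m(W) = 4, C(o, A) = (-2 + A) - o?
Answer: -93/4 ≈ -23.250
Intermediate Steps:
C(o, A) = -2 + A - o
5*(C(-8, L(5))/m(4)) + u(-1, -9) = 5*((-2 - 3 - 1*(-8))/4) + 3*(-9) = 5*((-2 - 3 + 8)*(¼)) - 27 = 5*(3*(¼)) - 27 = 5*(¾) - 27 = 15/4 - 27 = -93/4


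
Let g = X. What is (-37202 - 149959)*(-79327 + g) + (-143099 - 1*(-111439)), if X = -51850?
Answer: 24551186837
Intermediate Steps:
g = -51850
(-37202 - 149959)*(-79327 + g) + (-143099 - 1*(-111439)) = (-37202 - 149959)*(-79327 - 51850) + (-143099 - 1*(-111439)) = -187161*(-131177) + (-143099 + 111439) = 24551218497 - 31660 = 24551186837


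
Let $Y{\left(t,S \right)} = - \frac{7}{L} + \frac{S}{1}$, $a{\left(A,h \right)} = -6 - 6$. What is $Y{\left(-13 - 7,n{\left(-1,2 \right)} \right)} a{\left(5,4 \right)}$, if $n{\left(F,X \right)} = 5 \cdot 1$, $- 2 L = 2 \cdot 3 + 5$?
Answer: $- \frac{828}{11} \approx -75.273$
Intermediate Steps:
$a{\left(A,h \right)} = -12$ ($a{\left(A,h \right)} = -6 - 6 = -12$)
$L = - \frac{11}{2}$ ($L = - \frac{2 \cdot 3 + 5}{2} = - \frac{6 + 5}{2} = \left(- \frac{1}{2}\right) 11 = - \frac{11}{2} \approx -5.5$)
$n{\left(F,X \right)} = 5$
$Y{\left(t,S \right)} = \frac{14}{11} + S$ ($Y{\left(t,S \right)} = - \frac{7}{- \frac{11}{2}} + \frac{S}{1} = \left(-7\right) \left(- \frac{2}{11}\right) + S 1 = \frac{14}{11} + S$)
$Y{\left(-13 - 7,n{\left(-1,2 \right)} \right)} a{\left(5,4 \right)} = \left(\frac{14}{11} + 5\right) \left(-12\right) = \frac{69}{11} \left(-12\right) = - \frac{828}{11}$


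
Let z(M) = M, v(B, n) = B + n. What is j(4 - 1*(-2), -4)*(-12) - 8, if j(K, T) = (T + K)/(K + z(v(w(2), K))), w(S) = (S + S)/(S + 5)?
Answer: -109/11 ≈ -9.9091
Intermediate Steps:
w(S) = 2*S/(5 + S) (w(S) = (2*S)/(5 + S) = 2*S/(5 + S))
j(K, T) = (K + T)/(4/7 + 2*K) (j(K, T) = (T + K)/(K + (2*2/(5 + 2) + K)) = (K + T)/(K + (2*2/7 + K)) = (K + T)/(K + (2*2*(⅐) + K)) = (K + T)/(K + (4/7 + K)) = (K + T)/(4/7 + 2*K))
j(4 - 1*(-2), -4)*(-12) - 8 = (7*((4 - 1*(-2)) - 4)/(2*(2 + 7*(4 - 1*(-2)))))*(-12) - 8 = (7*((4 + 2) - 4)/(2*(2 + 7*(4 + 2))))*(-12) - 8 = (7*(6 - 4)/(2*(2 + 7*6)))*(-12) - 8 = ((7/2)*2/(2 + 42))*(-12) - 8 = ((7/2)*2/44)*(-12) - 8 = ((7/2)*(1/44)*2)*(-12) - 8 = (7/44)*(-12) - 8 = -21/11 - 8 = -109/11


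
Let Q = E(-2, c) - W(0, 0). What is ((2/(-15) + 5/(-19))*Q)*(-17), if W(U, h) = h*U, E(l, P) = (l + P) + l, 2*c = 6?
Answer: -1921/285 ≈ -6.7403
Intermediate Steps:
c = 3 (c = (½)*6 = 3)
E(l, P) = P + 2*l (E(l, P) = (P + l) + l = P + 2*l)
W(U, h) = U*h
Q = -1 (Q = (3 + 2*(-2)) - 0*0 = (3 - 4) - 1*0 = -1 + 0 = -1)
((2/(-15) + 5/(-19))*Q)*(-17) = ((2/(-15) + 5/(-19))*(-1))*(-17) = ((2*(-1/15) + 5*(-1/19))*(-1))*(-17) = ((-2/15 - 5/19)*(-1))*(-17) = -113/285*(-1)*(-17) = (113/285)*(-17) = -1921/285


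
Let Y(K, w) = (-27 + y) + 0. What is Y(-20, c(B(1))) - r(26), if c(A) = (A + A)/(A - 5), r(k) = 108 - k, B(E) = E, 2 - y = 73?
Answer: -180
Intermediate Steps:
y = -71 (y = 2 - 1*73 = 2 - 73 = -71)
c(A) = 2*A/(-5 + A) (c(A) = (2*A)/(-5 + A) = 2*A/(-5 + A))
Y(K, w) = -98 (Y(K, w) = (-27 - 71) + 0 = -98 + 0 = -98)
Y(-20, c(B(1))) - r(26) = -98 - (108 - 1*26) = -98 - (108 - 26) = -98 - 1*82 = -98 - 82 = -180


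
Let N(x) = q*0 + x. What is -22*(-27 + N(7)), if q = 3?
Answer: 440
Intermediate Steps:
N(x) = x (N(x) = 3*0 + x = 0 + x = x)
-22*(-27 + N(7)) = -22*(-27 + 7) = -22*(-20) = 440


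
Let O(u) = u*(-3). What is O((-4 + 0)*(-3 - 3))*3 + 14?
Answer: -202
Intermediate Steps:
O(u) = -3*u
O((-4 + 0)*(-3 - 3))*3 + 14 = -3*(-4 + 0)*(-3 - 3)*3 + 14 = -(-12)*(-6)*3 + 14 = -3*24*3 + 14 = -72*3 + 14 = -216 + 14 = -202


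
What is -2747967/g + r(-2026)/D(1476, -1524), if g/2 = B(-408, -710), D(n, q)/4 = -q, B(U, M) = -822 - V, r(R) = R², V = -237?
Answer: 99787397/33020 ≈ 3022.0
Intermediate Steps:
B(U, M) = -585 (B(U, M) = -822 - 1*(-237) = -822 + 237 = -585)
D(n, q) = -4*q (D(n, q) = 4*(-q) = -4*q)
g = -1170 (g = 2*(-585) = -1170)
-2747967/g + r(-2026)/D(1476, -1524) = -2747967/(-1170) + (-2026)²/((-4*(-1524))) = -2747967*(-1/1170) + 4104676/6096 = 915989/390 + 4104676*(1/6096) = 915989/390 + 1026169/1524 = 99787397/33020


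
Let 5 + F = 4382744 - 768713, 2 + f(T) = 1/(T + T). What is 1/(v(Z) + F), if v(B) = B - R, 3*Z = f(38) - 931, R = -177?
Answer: 228/823967377 ≈ 2.7671e-7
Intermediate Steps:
f(T) = -2 + 1/(2*T) (f(T) = -2 + 1/(T + T) = -2 + 1/(2*T))
F = 3614026 (F = -5 + (4382744 - 768713) = -5 + 3614031 = 3614026)
Z = -70907/228 (Z = ((-2 + (½)/38) - 931)/3 = ((-2 + (½)*(1/38)) - 931)/3 = ((-2 + 1/76) - 931)/3 = (-151/76 - 931)/3 = (⅓)*(-70907/76) = -70907/228 ≈ -311.00)
v(B) = 177 + B (v(B) = B - 1*(-177) = B + 177 = 177 + B)
1/(v(Z) + F) = 1/((177 - 70907/228) + 3614026) = 1/(-30551/228 + 3614026) = 1/(823967377/228) = 228/823967377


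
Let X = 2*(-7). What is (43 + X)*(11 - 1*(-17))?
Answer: 812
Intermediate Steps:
X = -14
(43 + X)*(11 - 1*(-17)) = (43 - 14)*(11 - 1*(-17)) = 29*(11 + 17) = 29*28 = 812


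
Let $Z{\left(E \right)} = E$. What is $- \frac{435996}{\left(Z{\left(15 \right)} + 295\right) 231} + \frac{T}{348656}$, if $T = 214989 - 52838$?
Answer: $- \frac{27627113}{4912880} \approx -5.6234$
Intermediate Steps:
$T = 162151$ ($T = 214989 - 52838 = 162151$)
$- \frac{435996}{\left(Z{\left(15 \right)} + 295\right) 231} + \frac{T}{348656} = - \frac{435996}{\left(15 + 295\right) 231} + \frac{162151}{348656} = - \frac{435996}{310 \cdot 231} + 162151 \cdot \frac{1}{348656} = - \frac{435996}{71610} + \frac{14741}{31696} = \left(-435996\right) \frac{1}{71610} + \frac{14741}{31696} = - \frac{6606}{1085} + \frac{14741}{31696} = - \frac{27627113}{4912880}$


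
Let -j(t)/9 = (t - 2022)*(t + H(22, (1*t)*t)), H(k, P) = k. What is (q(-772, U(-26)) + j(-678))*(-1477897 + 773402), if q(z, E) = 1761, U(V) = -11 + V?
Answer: 11228973280305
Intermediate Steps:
j(t) = -9*(-2022 + t)*(22 + t) (j(t) = -9*(t - 2022)*(t + 22) = -9*(-2022 + t)*(22 + t))
(q(-772, U(-26)) + j(-678))*(-1477897 + 773402) = (1761 + (400356 - 9*(-678)**2 + 18000*(-678)))*(-1477897 + 773402) = (1761 + (400356 - 9*459684 - 12204000))*(-704495) = (1761 + (400356 - 4137156 - 12204000))*(-704495) = (1761 - 15940800)*(-704495) = -15939039*(-704495) = 11228973280305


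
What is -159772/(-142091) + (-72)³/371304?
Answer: 3234980/27139381 ≈ 0.11920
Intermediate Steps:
-159772/(-142091) + (-72)³/371304 = -159772*(-1/142091) - 373248*1/371304 = 159772/142091 - 192/191 = 3234980/27139381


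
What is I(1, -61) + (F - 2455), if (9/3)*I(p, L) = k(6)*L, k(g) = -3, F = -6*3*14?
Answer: -2646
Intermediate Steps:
F = -252 (F = -18*14 = -252)
I(p, L) = -L (I(p, L) = (-3*L)/3 = -L)
I(1, -61) + (F - 2455) = -1*(-61) + (-252 - 2455) = 61 - 2707 = -2646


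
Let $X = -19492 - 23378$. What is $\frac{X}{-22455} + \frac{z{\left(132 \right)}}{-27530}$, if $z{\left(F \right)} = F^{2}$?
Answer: $\frac{26298506}{20606205} \approx 1.2762$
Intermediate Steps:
$X = -42870$
$\frac{X}{-22455} + \frac{z{\left(132 \right)}}{-27530} = - \frac{42870}{-22455} + \frac{132^{2}}{-27530} = \left(-42870\right) \left(- \frac{1}{22455}\right) + 17424 \left(- \frac{1}{27530}\right) = \frac{2858}{1497} - \frac{8712}{13765} = \frac{26298506}{20606205}$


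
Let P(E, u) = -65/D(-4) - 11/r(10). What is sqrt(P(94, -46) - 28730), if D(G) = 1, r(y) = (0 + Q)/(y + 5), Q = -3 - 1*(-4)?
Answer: 4*I*sqrt(1810) ≈ 170.18*I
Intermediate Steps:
Q = 1 (Q = -3 + 4 = 1)
r(y) = 1/(5 + y) (r(y) = (0 + 1)/(y + 5) = 1/(5 + y))
P(E, u) = -230 (P(E, u) = -65/1 - 11/(1/(5 + 10)) = -65*1 - 11/(1/15) = -65 - 11/1/15 = -65 - 11*15 = -65 - 165 = -230)
sqrt(P(94, -46) - 28730) = sqrt(-230 - 28730) = sqrt(-28960) = 4*I*sqrt(1810)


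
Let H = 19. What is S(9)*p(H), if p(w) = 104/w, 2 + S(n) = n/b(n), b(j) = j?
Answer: -104/19 ≈ -5.4737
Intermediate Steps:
S(n) = -1 (S(n) = -2 + n/n = -2 + 1 = -1)
S(9)*p(H) = -104/19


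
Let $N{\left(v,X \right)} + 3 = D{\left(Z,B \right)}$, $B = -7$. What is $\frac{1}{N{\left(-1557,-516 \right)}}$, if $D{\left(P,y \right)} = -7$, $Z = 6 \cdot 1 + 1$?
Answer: $- \frac{1}{10} \approx -0.1$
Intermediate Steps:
$Z = 7$ ($Z = 6 + 1 = 7$)
$N{\left(v,X \right)} = -10$ ($N{\left(v,X \right)} = -3 - 7 = -10$)
$\frac{1}{N{\left(-1557,-516 \right)}} = \frac{1}{-10} = - \frac{1}{10}$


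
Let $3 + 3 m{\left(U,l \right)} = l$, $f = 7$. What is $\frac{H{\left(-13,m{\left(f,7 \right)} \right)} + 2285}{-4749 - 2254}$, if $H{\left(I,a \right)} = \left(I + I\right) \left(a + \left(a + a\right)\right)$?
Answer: $- \frac{2181}{7003} \approx -0.31144$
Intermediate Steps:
$m{\left(U,l \right)} = -1 + \frac{l}{3}$
$H{\left(I,a \right)} = 6 I a$ ($H{\left(I,a \right)} = 2 I \left(a + 2 a\right) = 2 I 3 a = 6 I a$)
$\frac{H{\left(-13,m{\left(f,7 \right)} \right)} + 2285}{-4749 - 2254} = \frac{6 \left(-13\right) \left(-1 + \frac{1}{3} \cdot 7\right) + 2285}{-4749 - 2254} = \frac{6 \left(-13\right) \left(-1 + \frac{7}{3}\right) + 2285}{-7003} = \left(6 \left(-13\right) \frac{4}{3} + 2285\right) \left(- \frac{1}{7003}\right) = \left(-104 + 2285\right) \left(- \frac{1}{7003}\right) = 2181 \left(- \frac{1}{7003}\right) = - \frac{2181}{7003}$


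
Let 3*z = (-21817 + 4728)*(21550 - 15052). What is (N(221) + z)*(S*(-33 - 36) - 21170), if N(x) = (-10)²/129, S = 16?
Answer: 2473401176428/3 ≈ 8.2447e+11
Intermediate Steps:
z = -37014774 (z = ((-21817 + 4728)*(21550 - 15052))/3 = (-17089*6498)/3 = (⅓)*(-111044322) = -37014774)
N(x) = 100/129 (N(x) = 100*(1/129) = 100/129)
(N(221) + z)*(S*(-33 - 36) - 21170) = (100/129 - 37014774)*(16*(-33 - 36) - 21170) = -4774905746*(16*(-69) - 21170)/129 = -4774905746*(-1104 - 21170)/129 = -4774905746/129*(-22274) = 2473401176428/3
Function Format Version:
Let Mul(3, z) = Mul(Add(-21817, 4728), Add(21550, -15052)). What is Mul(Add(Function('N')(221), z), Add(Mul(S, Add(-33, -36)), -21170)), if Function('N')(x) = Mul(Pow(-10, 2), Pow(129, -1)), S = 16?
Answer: Rational(2473401176428, 3) ≈ 8.2447e+11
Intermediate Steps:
z = -37014774 (z = Mul(Rational(1, 3), Mul(Add(-21817, 4728), Add(21550, -15052))) = Mul(Rational(1, 3), Mul(-17089, 6498)) = Mul(Rational(1, 3), -111044322) = -37014774)
Function('N')(x) = Rational(100, 129) (Function('N')(x) = Mul(100, Rational(1, 129)) = Rational(100, 129))
Mul(Add(Function('N')(221), z), Add(Mul(S, Add(-33, -36)), -21170)) = Mul(Add(Rational(100, 129), -37014774), Add(Mul(16, Add(-33, -36)), -21170)) = Mul(Rational(-4774905746, 129), Add(Mul(16, -69), -21170)) = Mul(Rational(-4774905746, 129), Add(-1104, -21170)) = Mul(Rational(-4774905746, 129), -22274) = Rational(2473401176428, 3)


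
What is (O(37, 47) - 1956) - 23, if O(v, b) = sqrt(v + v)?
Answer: -1979 + sqrt(74) ≈ -1970.4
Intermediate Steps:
O(v, b) = sqrt(2)*sqrt(v) (O(v, b) = sqrt(2*v) = sqrt(2)*sqrt(v))
(O(37, 47) - 1956) - 23 = (sqrt(2)*sqrt(37) - 1956) - 23 = (sqrt(74) - 1956) - 23 = (-1956 + sqrt(74)) - 23 = -1979 + sqrt(74)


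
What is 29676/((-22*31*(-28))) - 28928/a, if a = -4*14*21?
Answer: 2621911/100254 ≈ 26.153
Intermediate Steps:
a = -1176 (a = -56*21 = -1176)
29676/((-22*31*(-28))) - 28928/a = 29676/((-22*31*(-28))) - 28928/(-1176) = 29676/((-682*(-28))) - 28928*(-1/1176) = 29676/19096 + 3616/147 = 29676*(1/19096) + 3616/147 = 7419/4774 + 3616/147 = 2621911/100254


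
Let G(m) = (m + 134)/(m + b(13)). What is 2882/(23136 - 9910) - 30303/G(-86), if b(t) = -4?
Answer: 3005917613/52904 ≈ 56818.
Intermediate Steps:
G(m) = (134 + m)/(-4 + m) (G(m) = (m + 134)/(m - 4) = (134 + m)/(-4 + m))
2882/(23136 - 9910) - 30303/G(-86) = 2882/(23136 - 9910) - 30303*(-4 - 86)/(134 - 86) = 2882/13226 - 30303/(48/(-90)) = 2882*(1/13226) - 30303/((-1/90*48)) = 1441/6613 - 30303/(-8/15) = 1441/6613 - 30303*(-15/8) = 1441/6613 + 454545/8 = 3005917613/52904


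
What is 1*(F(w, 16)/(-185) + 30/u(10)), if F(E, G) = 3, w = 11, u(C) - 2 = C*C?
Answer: 874/3145 ≈ 0.27790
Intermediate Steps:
u(C) = 2 + C² (u(C) = 2 + C*C = 2 + C²)
1*(F(w, 16)/(-185) + 30/u(10)) = 1*(3/(-185) + 30/(2 + 10²)) = 1*(3*(-1/185) + 30/(2 + 100)) = 1*(-3/185 + 30/102) = 1*(-3/185 + 30*(1/102)) = 1*(-3/185 + 5/17) = 1*(874/3145) = 874/3145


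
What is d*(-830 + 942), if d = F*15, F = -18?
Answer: -30240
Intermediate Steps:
d = -270 (d = -18*15 = -270)
d*(-830 + 942) = -270*(-830 + 942) = -270*112 = -30240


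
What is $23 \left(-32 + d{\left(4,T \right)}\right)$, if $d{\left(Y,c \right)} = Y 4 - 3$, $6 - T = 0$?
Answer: $-437$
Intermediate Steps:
$T = 6$ ($T = 6 - 0 = 6 + 0 = 6$)
$d{\left(Y,c \right)} = -3 + 4 Y$ ($d{\left(Y,c \right)} = 4 Y - 3 = -3 + 4 Y$)
$23 \left(-32 + d{\left(4,T \right)}\right) = 23 \left(-32 + \left(-3 + 4 \cdot 4\right)\right) = 23 \left(-32 + \left(-3 + 16\right)\right) = 23 \left(-32 + 13\right) = 23 \left(-19\right) = -437$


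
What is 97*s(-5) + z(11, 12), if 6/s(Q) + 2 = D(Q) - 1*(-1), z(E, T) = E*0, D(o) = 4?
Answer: 194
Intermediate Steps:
z(E, T) = 0
s(Q) = 2 (s(Q) = 6/(-2 + (4 - 1*(-1))) = 6/(-2 + (4 + 1)) = 6/(-2 + 5) = 6/3 = 6*(⅓) = 2)
97*s(-5) + z(11, 12) = 97*2 + 0 = 194 + 0 = 194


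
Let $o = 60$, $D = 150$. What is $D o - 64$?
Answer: $8936$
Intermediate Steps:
$D o - 64 = 150 \cdot 60 - 64 = 9000 - 64 = 8936$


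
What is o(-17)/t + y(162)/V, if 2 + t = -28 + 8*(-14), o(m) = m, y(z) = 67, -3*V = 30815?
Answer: 495313/4375730 ≈ 0.11320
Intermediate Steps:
V = -30815/3 (V = -⅓*30815 = -30815/3 ≈ -10272.)
t = -142 (t = -2 + (-28 + 8*(-14)) = -2 + (-28 - 112) = -2 - 140 = -142)
o(-17)/t + y(162)/V = -17/(-142) + 67/(-30815/3) = -17*(-1/142) + 67*(-3/30815) = 17/142 - 201/30815 = 495313/4375730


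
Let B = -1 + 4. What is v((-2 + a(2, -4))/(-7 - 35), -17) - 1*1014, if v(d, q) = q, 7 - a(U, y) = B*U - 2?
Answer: -1031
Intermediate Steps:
B = 3
a(U, y) = 9 - 3*U (a(U, y) = 7 - (3*U - 2) = 7 - (-2 + 3*U) = 7 + (2 - 3*U) = 9 - 3*U)
v((-2 + a(2, -4))/(-7 - 35), -17) - 1*1014 = -17 - 1*1014 = -17 - 1014 = -1031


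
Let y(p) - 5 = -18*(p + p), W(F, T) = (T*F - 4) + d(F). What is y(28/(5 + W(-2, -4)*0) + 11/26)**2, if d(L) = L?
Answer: 189585361/4225 ≈ 44872.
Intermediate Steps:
W(F, T) = -4 + F + F*T (W(F, T) = (T*F - 4) + F = (F*T - 4) + F = (-4 + F*T) + F = -4 + F + F*T)
y(p) = 5 - 36*p (y(p) = 5 - 18*(p + p) = 5 - 36*p)
y(28/(5 + W(-2, -4)*0) + 11/26)**2 = (5 - 36*(28/(5 + (-4 - 2 - 2*(-4))*0) + 11/26))**2 = (5 - 36*(28/(5 + (-4 - 2 + 8)*0) + 11*(1/26)))**2 = (5 - 36*(28/(5 + 2*0) + 11/26))**2 = (5 - 36*(28/(5 + 0) + 11/26))**2 = (5 - 36*(28/5 + 11/26))**2 = (5 - 36*783/130)**2 = (5 - 14094/65)**2 = (-13769/65)**2 = 189585361/4225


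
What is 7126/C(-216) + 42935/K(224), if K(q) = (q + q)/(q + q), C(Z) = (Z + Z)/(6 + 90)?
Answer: 372163/9 ≈ 41351.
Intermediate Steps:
C(Z) = Z/48 (C(Z) = (2*Z)/96 = (2*Z)*(1/96) = Z/48)
K(q) = 1 (K(q) = (2*q)/((2*q)) = (2*q)*(1/(2*q)) = 1)
7126/C(-216) + 42935/K(224) = 7126/(((1/48)*(-216))) + 42935/1 = 7126/(-9/2) + 42935*1 = 7126*(-2/9) + 42935 = -14252/9 + 42935 = 372163/9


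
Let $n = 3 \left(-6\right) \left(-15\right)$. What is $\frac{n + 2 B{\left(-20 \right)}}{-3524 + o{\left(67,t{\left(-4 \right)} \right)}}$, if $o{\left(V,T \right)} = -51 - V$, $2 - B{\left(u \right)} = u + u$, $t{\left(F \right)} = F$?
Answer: $- \frac{59}{607} \approx -0.097199$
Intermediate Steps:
$B{\left(u \right)} = 2 - 2 u$ ($B{\left(u \right)} = 2 - \left(u + u\right) = 2 - 2 u$)
$n = 270$ ($n = \left(-18\right) \left(-15\right) = 270$)
$\frac{n + 2 B{\left(-20 \right)}}{-3524 + o{\left(67,t{\left(-4 \right)} \right)}} = \frac{270 + 2 \left(2 - -40\right)}{-3524 - 118} = \frac{270 + 2 \left(2 + 40\right)}{-3524 - 118} = \frac{270 + 2 \cdot 42}{-3524 - 118} = \frac{270 + 84}{-3642} = 354 \left(- \frac{1}{3642}\right) = - \frac{59}{607}$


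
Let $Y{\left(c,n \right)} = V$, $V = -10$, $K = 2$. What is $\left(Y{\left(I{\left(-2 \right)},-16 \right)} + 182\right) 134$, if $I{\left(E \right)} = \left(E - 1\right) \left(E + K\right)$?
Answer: $23048$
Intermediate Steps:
$I{\left(E \right)} = \left(-1 + E\right) \left(2 + E\right)$ ($I{\left(E \right)} = \left(E - 1\right) \left(E + 2\right) = \left(-1 + E\right) \left(2 + E\right)$)
$Y{\left(c,n \right)} = -10$
$\left(Y{\left(I{\left(-2 \right)},-16 \right)} + 182\right) 134 = \left(-10 + 182\right) 134 = 172 \cdot 134 = 23048$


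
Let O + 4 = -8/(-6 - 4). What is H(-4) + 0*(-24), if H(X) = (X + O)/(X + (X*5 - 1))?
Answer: 36/125 ≈ 0.28800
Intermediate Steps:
O = -16/5 (O = -4 - 8/(-6 - 4) = -4 - 8/(-10) = -4 - 8*(-⅒) = -4 + ⅘ = -16/5 ≈ -3.2000)
H(X) = (-16/5 + X)/(-1 + 6*X) (H(X) = (X - 16/5)/(X + (X*5 - 1)) = (-16/5 + X)/(X + (5*X - 1)) = (-16/5 + X)/(X + (-1 + 5*X)) = (-16/5 + X)/(-1 + 6*X))
H(-4) + 0*(-24) = (-16 + 5*(-4))/(5*(-1 + 6*(-4))) + 0*(-24) = (-16 - 20)/(5*(-1 - 24)) + 0 = (⅕)*(-36)/(-25) + 0 = (⅕)*(-1/25)*(-36) + 0 = 36/125 + 0 = 36/125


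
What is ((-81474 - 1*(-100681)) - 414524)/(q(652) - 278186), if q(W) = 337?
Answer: 30409/21373 ≈ 1.4228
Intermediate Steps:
((-81474 - 1*(-100681)) - 414524)/(q(652) - 278186) = ((-81474 - 1*(-100681)) - 414524)/(337 - 278186) = ((-81474 + 100681) - 414524)/(-277849) = (19207 - 414524)*(-1/277849) = -395317*(-1/277849) = 30409/21373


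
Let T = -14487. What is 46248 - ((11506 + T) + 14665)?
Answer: 34564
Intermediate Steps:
46248 - ((11506 + T) + 14665) = 46248 - ((11506 - 14487) + 14665) = 46248 - (-2981 + 14665) = 46248 - 1*11684 = 46248 - 11684 = 34564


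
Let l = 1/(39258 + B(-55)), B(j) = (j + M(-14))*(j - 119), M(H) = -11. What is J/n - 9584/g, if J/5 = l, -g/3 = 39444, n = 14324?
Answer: 193497890387/2389084977096 ≈ 0.080992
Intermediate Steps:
g = -118332 (g = -3*39444 = -118332)
B(j) = (-119 + j)*(-11 + j) (B(j) = (j - 11)*(j - 119) = (-11 + j)*(-119 + j) = (-119 + j)*(-11 + j))
l = 1/50742 (l = 1/(39258 + (1309 + (-55)² - 130*(-55))) = 1/(39258 + (1309 + 3025 + 7150)) = 1/(39258 + 11484) = 1/50742 ≈ 1.9708e-5)
J = 5/50742 (J = 5*(1/50742) = 5/50742 ≈ 9.8538e-5)
J/n - 9584/g = (5/50742)/14324 - 9584/(-118332) = (5/50742)*(1/14324) - 9584*(-1/118332) = 5/726828408 + 2396/29583 = 193497890387/2389084977096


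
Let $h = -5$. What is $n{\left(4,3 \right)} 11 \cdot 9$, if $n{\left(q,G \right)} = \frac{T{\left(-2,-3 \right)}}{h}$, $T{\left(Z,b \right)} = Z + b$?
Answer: $99$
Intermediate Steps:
$n{\left(q,G \right)} = 1$ ($n{\left(q,G \right)} = \frac{-2 - 3}{-5} = \left(-5\right) \left(- \frac{1}{5}\right) = 1$)
$n{\left(4,3 \right)} 11 \cdot 9 = 1 \cdot 11 \cdot 9 = 11 \cdot 9 = 99$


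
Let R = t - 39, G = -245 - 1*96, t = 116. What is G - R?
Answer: -418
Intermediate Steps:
G = -341 (G = -245 - 96 = -341)
R = 77 (R = 116 - 39 = 77)
G - R = -341 - 1*77 = -341 - 77 = -418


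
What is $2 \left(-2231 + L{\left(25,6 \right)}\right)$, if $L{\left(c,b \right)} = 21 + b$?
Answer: $-4408$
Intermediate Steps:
$2 \left(-2231 + L{\left(25,6 \right)}\right) = 2 \left(-2231 + \left(21 + 6\right)\right) = 2 \left(-2231 + 27\right) = 2 \left(-2204\right) = -4408$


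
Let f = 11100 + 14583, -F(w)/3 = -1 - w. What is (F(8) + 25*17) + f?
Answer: 26135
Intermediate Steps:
F(w) = 3 + 3*w (F(w) = -3*(-1 - w) = 3 + 3*w)
f = 25683
(F(8) + 25*17) + f = ((3 + 3*8) + 25*17) + 25683 = ((3 + 24) + 425) + 25683 = (27 + 425) + 25683 = 452 + 25683 = 26135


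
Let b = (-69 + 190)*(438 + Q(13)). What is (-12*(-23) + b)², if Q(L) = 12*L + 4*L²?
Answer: 23699370916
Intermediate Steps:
Q(L) = 4*L² + 12*L
b = 153670 (b = (-69 + 190)*(438 + 4*13*(3 + 13)) = 121*(438 + 4*13*16) = 121*(438 + 832) = 121*1270 = 153670)
(-12*(-23) + b)² = (-12*(-23) + 153670)² = (276 + 153670)² = 153946² = 23699370916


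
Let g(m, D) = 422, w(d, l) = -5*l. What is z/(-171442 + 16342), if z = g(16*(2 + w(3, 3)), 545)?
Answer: -211/77550 ≈ -0.0027208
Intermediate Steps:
z = 422
z/(-171442 + 16342) = 422/(-171442 + 16342) = 422/(-155100) = 422*(-1/155100) = -211/77550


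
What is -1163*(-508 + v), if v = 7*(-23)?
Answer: 778047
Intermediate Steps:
v = -161
-1163*(-508 + v) = -1163*(-508 - 161) = -1163*(-669) = 778047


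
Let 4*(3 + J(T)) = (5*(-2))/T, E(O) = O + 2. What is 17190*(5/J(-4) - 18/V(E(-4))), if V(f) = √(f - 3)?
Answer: -687600/19 + 61884*I*√5 ≈ -36190.0 + 1.3838e+5*I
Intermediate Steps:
E(O) = 2 + O
J(T) = -3 - 5/(2*T) (J(T) = -3 + ((5*(-2))/T)/4 = -3 + (-10/T)/4 = -3 - 5/(2*T))
V(f) = √(-3 + f)
17190*(5/J(-4) - 18/V(E(-4))) = 17190*(5/(-3 - 5/2/(-4)) - 18/√(-3 + (2 - 4))) = 17190*(5/(-3 - 5/2*(-¼)) - 18/√(-3 - 2)) = 17190*(5/(-3 + 5/8) - 18*(-I*√5/5)) = 17190*(5/(-19/8) - 18*(-I*√5/5)) = 17190*(5*(-8/19) - (-18)*I*√5/5) = 17190*(-40/19 + 18*I*√5/5) = -687600/19 + 61884*I*√5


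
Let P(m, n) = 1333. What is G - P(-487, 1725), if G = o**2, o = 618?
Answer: 380591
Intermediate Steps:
G = 381924 (G = 618**2 = 381924)
G - P(-487, 1725) = 381924 - 1*1333 = 381924 - 1333 = 380591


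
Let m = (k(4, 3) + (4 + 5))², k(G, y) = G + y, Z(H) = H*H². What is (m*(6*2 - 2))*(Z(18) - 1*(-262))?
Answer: 15600640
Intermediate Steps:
Z(H) = H³
m = 256 (m = ((4 + 3) + (4 + 5))² = (7 + 9)² = 16² = 256)
(m*(6*2 - 2))*(Z(18) - 1*(-262)) = (256*(6*2 - 2))*(18³ - 1*(-262)) = (256*(12 - 2))*(5832 + 262) = (256*10)*6094 = 2560*6094 = 15600640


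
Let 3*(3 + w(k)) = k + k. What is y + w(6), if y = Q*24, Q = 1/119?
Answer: 143/119 ≈ 1.2017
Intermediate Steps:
w(k) = -3 + 2*k/3 (w(k) = -3 + (k + k)/3 = -3 + (2*k)/3 = -3 + 2*k/3)
Q = 1/119 ≈ 0.0084034
y = 24/119 (y = (1/119)*24 = 24/119 ≈ 0.20168)
y + w(6) = 24/119 + (-3 + (2/3)*6) = 24/119 + (-3 + 4) = 24/119 + 1 = 143/119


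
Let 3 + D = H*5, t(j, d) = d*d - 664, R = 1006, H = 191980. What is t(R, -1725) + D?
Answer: 3934858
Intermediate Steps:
t(j, d) = -664 + d² (t(j, d) = d² - 664 = -664 + d²)
D = 959897 (D = -3 + 191980*5 = -3 + 959900 = 959897)
t(R, -1725) + D = (-664 + (-1725)²) + 959897 = (-664 + 2975625) + 959897 = 2974961 + 959897 = 3934858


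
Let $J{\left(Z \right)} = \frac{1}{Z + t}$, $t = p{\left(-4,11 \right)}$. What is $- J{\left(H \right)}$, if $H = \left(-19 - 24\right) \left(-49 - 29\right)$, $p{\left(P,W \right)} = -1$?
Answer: $- \frac{1}{3353} \approx -0.00029824$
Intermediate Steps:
$t = -1$
$H = 3354$ ($H = \left(-43\right) \left(-78\right) = 3354$)
$J{\left(Z \right)} = \frac{1}{-1 + Z}$ ($J{\left(Z \right)} = \frac{1}{Z - 1} = \frac{1}{-1 + Z}$)
$- J{\left(H \right)} = - \frac{1}{-1 + 3354} = - \frac{1}{3353}$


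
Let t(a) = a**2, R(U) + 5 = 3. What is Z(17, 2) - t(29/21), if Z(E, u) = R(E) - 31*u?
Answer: -29065/441 ≈ -65.907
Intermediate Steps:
R(U) = -2 (R(U) = -5 + 3 = -2)
Z(E, u) = -2 - 31*u
Z(17, 2) - t(29/21) = (-2 - 31*2) - (29/21)**2 = (-2 - 62) - (29*(1/21))**2 = -64 - (29/21)**2 = -64 - 1*841/441 = -64 - 841/441 = -29065/441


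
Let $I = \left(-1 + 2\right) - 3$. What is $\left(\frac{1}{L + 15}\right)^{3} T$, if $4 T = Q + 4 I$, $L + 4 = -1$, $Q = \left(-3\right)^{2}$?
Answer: $\frac{1}{4000} \approx 0.00025$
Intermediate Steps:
$Q = 9$
$L = -5$ ($L = -4 - 1 = -5$)
$I = -2$ ($I = 1 - 3 = -2$)
$T = \frac{1}{4}$ ($T = \frac{9 + 4 \left(-2\right)}{4} = \frac{9 - 8}{4} = \frac{1}{4} \cdot 1 = \frac{1}{4} \approx 0.25$)
$\left(\frac{1}{L + 15}\right)^{3} T = \left(\frac{1}{-5 + 15}\right)^{3} \cdot \frac{1}{4} = \left(\frac{1}{10}\right)^{3} \cdot \frac{1}{4} = \frac{1}{1000} \cdot \frac{1}{4} = \frac{1}{4000}$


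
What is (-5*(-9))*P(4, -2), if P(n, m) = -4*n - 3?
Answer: -855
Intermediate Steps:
P(n, m) = -3 - 4*n
(-5*(-9))*P(4, -2) = (-5*(-9))*(-3 - 4*4) = 45*(-3 - 16) = 45*(-19) = -855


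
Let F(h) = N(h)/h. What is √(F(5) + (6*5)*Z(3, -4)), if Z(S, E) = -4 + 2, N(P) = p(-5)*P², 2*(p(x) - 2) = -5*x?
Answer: 5*√2/2 ≈ 3.5355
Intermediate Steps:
p(x) = 2 - 5*x/2 (p(x) = 2 + (-5*x)/2 = 2 - 5*x/2)
N(P) = 29*P²/2 (N(P) = (2 - 5/2*(-5))*P² = (2 + 25/2)*P² = 29*P²/2)
Z(S, E) = -2
F(h) = 29*h/2 (F(h) = (29*h²/2)/h = 29*h/2)
√(F(5) + (6*5)*Z(3, -4)) = √((29/2)*5 + (6*5)*(-2)) = √(145/2 + 30*(-2)) = √(145/2 - 60) = √(25/2) = 5*√2/2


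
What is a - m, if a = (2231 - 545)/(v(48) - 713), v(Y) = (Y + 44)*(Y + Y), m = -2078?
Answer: 16872968/8119 ≈ 2078.2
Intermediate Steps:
v(Y) = 2*Y*(44 + Y) (v(Y) = (44 + Y)*(2*Y) = 2*Y*(44 + Y))
a = 1686/8119 (a = (2231 - 545)/(2*48*(44 + 48) - 713) = 1686/(2*48*92 - 713) = 1686/(8832 - 713) = 1686/8119 ≈ 0.20766)
a - m = 1686/8119 - 1*(-2078) = 1686/8119 + 2078 = 16872968/8119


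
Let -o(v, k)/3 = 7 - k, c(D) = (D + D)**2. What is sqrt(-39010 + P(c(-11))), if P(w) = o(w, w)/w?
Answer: I*sqrt(18879409)/22 ≈ 197.5*I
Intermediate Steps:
c(D) = 4*D**2 (c(D) = (2*D)**2 = 4*D**2)
o(v, k) = -21 + 3*k (o(v, k) = -3*(7 - k) = -21 + 3*k)
P(w) = (-21 + 3*w)/w
sqrt(-39010 + P(c(-11))) = sqrt(-39010 + (3 - 21/(4*(-11)**2))) = sqrt(-39010 + (3 - 21/(4*121))) = sqrt(-39010 + (3 - 21/484)) = sqrt(-39010 + 1431/484) = sqrt(-18879409/484) = I*sqrt(18879409)/22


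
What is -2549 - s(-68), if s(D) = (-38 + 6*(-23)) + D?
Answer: -2305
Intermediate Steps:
s(D) = -176 + D (s(D) = (-38 - 138) + D = -176 + D)
-2549 - s(-68) = -2549 - (-176 - 68) = -2549 - 1*(-244) = -2549 + 244 = -2305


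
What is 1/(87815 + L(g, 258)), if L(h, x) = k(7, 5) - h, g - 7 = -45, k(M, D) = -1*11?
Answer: 1/87842 ≈ 1.1384e-5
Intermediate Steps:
k(M, D) = -11
g = -38 (g = 7 - 45 = -38)
L(h, x) = -11 - h
1/(87815 + L(g, 258)) = 1/(87815 + (-11 - 1*(-38))) = 1/(87815 + (-11 + 38)) = 1/(87815 + 27) = 1/87842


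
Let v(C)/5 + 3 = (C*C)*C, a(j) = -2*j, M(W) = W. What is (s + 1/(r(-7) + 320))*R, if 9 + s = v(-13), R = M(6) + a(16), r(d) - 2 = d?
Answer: 90163684/315 ≈ 2.8623e+5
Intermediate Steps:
r(d) = 2 + d
R = -26 (R = 6 - 2*16 = 6 - 32 = -26)
v(C) = -15 + 5*C³ (v(C) = -15 + 5*((C*C)*C) = -15 + 5*(C²*C) = -15 + 5*C³)
s = -11009 (s = -9 + (-15 + 5*(-13)³) = -9 + (-15 + 5*(-2197)) = -9 + (-15 - 10985) = -9 - 11000 = -11009)
(s + 1/(r(-7) + 320))*R = (-11009 + 1/((2 - 7) + 320))*(-26) = (-11009 + 1/(-5 + 320))*(-26) = (-11009 + 1/315)*(-26) = -3467834/315*(-26) = 90163684/315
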